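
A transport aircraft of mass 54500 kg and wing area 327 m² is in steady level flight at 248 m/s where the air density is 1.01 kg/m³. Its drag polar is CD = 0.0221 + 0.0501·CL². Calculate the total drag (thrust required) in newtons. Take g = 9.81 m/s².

D = 2.26×10^5 N

In steady level flight, lift balances weight: W = mg = 54500 × 9.81 = 5.3464×10^5 N.
Dynamic pressure q = 0.5 × 1.01 × 248² = 31060 Pa.
CL = 2W/(ρv²S) = 2×5.3464×10^5/(1.01×248²×327) = 0.05264.
CD = 0.0221 + 0.0501 × 0.05264² = 0.02224.
D = q·S·CD = 31060 × 327 × 0.02224 = 2.259×10^5 N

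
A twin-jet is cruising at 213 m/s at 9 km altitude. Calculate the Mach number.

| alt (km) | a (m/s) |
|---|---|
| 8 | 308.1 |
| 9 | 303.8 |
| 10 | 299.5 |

At 9 km, from the table: a = 303.8 m/s.
M = v/a = 213 / 303.8 = 0.701

M = 0.701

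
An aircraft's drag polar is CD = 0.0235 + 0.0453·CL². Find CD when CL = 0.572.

CD = 0.0235 + 0.0453 × 0.572² = 0.0235 + 0.01482 = 0.0383

CD = 0.0383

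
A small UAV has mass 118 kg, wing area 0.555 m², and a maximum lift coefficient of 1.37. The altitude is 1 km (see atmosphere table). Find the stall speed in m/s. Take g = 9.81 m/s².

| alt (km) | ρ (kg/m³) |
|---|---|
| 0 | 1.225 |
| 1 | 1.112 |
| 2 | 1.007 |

V_stall = 52.3 m/s

At 1 km, from the table: ρ = 1.112 kg/m³.
Weight W = mg = 118 × 9.81 = 1158 N.
V_stall = √(2W/(ρ·S·CL,max)) = √(2 × 1158 / (1.112 × 0.555 × 1.37))
V_stall = √2738 = 52.3 m/s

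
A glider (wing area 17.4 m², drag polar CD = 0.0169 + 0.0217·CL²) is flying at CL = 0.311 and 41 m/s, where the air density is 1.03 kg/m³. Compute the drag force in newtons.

D = 286 N

CD = 0.0169 + 0.0217 × 0.311² = 0.019
D = ½ρv²S·CD = ½ × 1.03 × 41² × 17.4 × 0.019 = 286 N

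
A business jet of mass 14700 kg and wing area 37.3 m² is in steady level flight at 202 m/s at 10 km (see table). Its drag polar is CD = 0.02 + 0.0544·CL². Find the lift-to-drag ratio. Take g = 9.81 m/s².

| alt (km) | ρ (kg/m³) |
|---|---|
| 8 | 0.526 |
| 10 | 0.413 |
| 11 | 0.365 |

L/D = 14.6

At 10 km, from the table: ρ = 0.413 kg/m³.
Weight W = mg = 14700 × 9.81 = 1.4421×10^5 N; in level flight L = W.
Dynamic pressure q = 0.5 × 0.413 × 202² = 8426 Pa.
Required CL = L/(qS) = 1.4421×10^5/(8426·37.3) = 0.4588.
CD = 0.02 + 0.0544 × 0.4588² = 0.03145.
L/D = CL/CD = 0.4588 / 0.03145 = 14.6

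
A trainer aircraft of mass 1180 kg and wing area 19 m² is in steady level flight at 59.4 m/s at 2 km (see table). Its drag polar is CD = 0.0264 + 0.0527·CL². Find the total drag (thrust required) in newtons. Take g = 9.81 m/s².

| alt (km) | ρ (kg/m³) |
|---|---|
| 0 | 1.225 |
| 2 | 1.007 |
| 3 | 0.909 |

At 2 km, from the table: ρ = 1.007 kg/m³.
Weight W = mg = 1180 × 9.81 = 11576 N; in level flight L = W.
q = ½ρv² = ½ × 1.007 × 59.4² = 1777 Pa.
CL = W/(q·S) = 11576 / (1777 × 19) = 0.3429.
CD = 0.0264 + 0.0527 × 0.3429² = 0.0326.
D = q·S·CD = 1777 × 19 × 0.0326 = 1100 N

D = 1100 N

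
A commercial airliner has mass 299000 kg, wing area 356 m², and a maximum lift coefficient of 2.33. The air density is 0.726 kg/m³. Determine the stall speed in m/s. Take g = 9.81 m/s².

V_stall = 98.7 m/s

Stall occurs when L = W at CL,max. W = mg = 299000 × 9.81 = 2.933×10^6 N.
From L = ½ρV²S·CL,max = W: V_stall = √(2W/(ρSCL,max)) = √(2·2.933×10^6/(0.726·356·2.33))
V_stall = √9742 = 98.7 m/s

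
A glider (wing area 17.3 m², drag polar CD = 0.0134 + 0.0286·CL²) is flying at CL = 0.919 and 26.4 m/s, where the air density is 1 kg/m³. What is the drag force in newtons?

CD = 0.0134 + 0.0286 × 0.919² = 0.03755
D = ½ρv²S·CD = ½ × 1 × 26.4² × 17.3 × 0.03755 = 226 N

D = 226 N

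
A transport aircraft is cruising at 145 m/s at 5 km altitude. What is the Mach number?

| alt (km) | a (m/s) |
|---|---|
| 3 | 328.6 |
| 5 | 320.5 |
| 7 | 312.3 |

M = 0.452

At 5 km, from the table: a = 320.5 m/s.
M = v/a = 145 / 320.5 = 0.452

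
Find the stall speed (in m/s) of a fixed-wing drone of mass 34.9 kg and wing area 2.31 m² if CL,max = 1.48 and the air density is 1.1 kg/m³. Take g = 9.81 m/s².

V_stall = 13.5 m/s

At stall, lift equals weight: L = W = m·g = 34.9 × 9.81 = 342.4 N.
From L = ½ρV²S·CL,max = W: V_stall = √(2W/(ρSCL,max)) = √(2·342.4/(1.1·2.31·1.48))
V_stall = √182.1 = 13.5 m/s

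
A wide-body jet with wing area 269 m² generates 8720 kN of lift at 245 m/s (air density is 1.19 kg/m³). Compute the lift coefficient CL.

From L = ½ρv²S·CL, rearranging gives CL = 2L/(ρv²S).
CL = 2 × 8.72×10^6 / (1.19 × 245² × 269) = 0.908

CL = 0.908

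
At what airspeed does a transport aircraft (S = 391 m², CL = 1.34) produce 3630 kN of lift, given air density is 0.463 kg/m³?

v = 173 m/s

L = ½ρv²S·CL ⇒ v = √(2L/(ρ·S·CL))
v = √(2 × 3.63×10^6 / (0.463 × 391 × 1.34)) = √29930 = 173 m/s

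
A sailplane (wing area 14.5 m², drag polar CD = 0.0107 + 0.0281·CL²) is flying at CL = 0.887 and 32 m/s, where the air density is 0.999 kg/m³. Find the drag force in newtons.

D = 243 N

CD = 0.0107 + 0.0281 × 0.887² = 0.03281
D = ½ρv²S·CD = ½ × 0.999 × 32² × 14.5 × 0.03281 = 243 N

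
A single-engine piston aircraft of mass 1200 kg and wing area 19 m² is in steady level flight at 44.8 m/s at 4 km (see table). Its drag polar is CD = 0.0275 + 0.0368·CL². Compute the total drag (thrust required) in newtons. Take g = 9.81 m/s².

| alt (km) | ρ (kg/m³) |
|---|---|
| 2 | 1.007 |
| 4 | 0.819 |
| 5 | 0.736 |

At 4 km, from the table: ρ = 0.819 kg/m³.
Level flight ⇒ L = W = m·g = 1200 × 9.81 = 11772 N.
Dynamic pressure q = 0.5 × 0.819 × 44.8² = 821.9 Pa.
CL = 2W/(ρv²S) = 2×11772/(0.819×44.8²×19) = 0.7539.
CD = 0.0275 + 0.0368 × 0.7539² = 0.04841.
D = q·S·CD = 821.9 × 19 × 0.04841 = 756 N

D = 756 N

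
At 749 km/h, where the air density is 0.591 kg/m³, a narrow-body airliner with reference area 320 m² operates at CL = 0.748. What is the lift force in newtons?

L = 3.06×10^6 N

Convert speed: v = 749 km/h ÷ 3.6 = 208.1 m/s.
Dynamic pressure q = ½ρv² = ½ × 0.591 × 208.1² = 12790 Pa.
L = q·S·CL = 12790 × 320 × 0.748 = 3.06×10^6 N ≈ 3060 kN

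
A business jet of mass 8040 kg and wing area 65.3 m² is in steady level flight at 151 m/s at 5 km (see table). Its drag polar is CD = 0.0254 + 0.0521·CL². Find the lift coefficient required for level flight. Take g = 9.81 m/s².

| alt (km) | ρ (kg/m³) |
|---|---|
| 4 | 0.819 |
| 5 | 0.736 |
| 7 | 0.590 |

CL = 0.144

At 5 km, from the table: ρ = 0.736 kg/m³.
Weight W = mg = 8040 × 9.81 = 78872 N; in level flight L = W.
Dynamic pressure q = 0.5 × 0.736 × 151² = 8391 Pa.
CL = W/(q·S) = 78872 / (8391 × 65.3) = 0.1439.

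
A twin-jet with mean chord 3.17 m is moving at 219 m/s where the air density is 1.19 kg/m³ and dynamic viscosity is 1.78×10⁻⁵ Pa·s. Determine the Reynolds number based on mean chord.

Re = ρ·v·c/μ = 1.19 × 219 × 3.17 / (1.78×10⁻⁵) = 4.64×10^7

Re = 4.64×10^7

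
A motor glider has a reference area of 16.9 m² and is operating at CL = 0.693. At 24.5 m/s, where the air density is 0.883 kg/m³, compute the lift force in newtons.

Dynamic pressure q = ½ρv² = ½ × 0.883 × 24.5² = 265 Pa.
L = q·S·CL = 265 × 16.9 × 0.693 = 3100 N

L = 3100 N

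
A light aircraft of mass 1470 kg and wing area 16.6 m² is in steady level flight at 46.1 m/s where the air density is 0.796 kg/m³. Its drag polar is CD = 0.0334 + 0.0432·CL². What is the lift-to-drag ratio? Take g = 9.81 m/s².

L/D = 13

Weight W = mg = 1470 × 9.81 = 14421 N; in level flight L = W.
q = ½ρv² = ½ × 0.796 × 46.1² = 845.8 Pa.
CL = 2W/(ρv²S) = 2×14421/(0.796×46.1²×16.6) = 1.027.
CD = 0.0334 + 0.0432 × 1.027² = 0.07897.
L/D = CL/CD = 1.027 / 0.07897 = 13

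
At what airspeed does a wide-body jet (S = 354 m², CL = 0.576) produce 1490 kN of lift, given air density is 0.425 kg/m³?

L = ½ρv²S·CL ⇒ v = √(2L/(ρ·S·CL))
v = √(2 × 1.49×10^6 / (0.425 × 354 × 0.576)) = √34390 = 185 m/s

v = 185 m/s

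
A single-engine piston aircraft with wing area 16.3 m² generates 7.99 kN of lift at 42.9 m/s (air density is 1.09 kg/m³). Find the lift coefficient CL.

From L = ½ρv²S·CL, rearranging gives CL = 2L/(ρv²S).
CL = 2 × 7990 / (1.09 × 42.9² × 16.3) = 0.489

CL = 0.489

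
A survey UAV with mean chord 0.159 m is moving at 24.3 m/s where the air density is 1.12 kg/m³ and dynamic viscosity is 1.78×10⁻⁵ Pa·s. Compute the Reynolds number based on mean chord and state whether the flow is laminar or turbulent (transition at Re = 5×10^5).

Re = ρ·v·c/μ = 1.12 × 24.3 × 0.159 / (1.78×10⁻⁵) = 2.43×10^5
Since 2.43×10^5 < 5×10^5, the flow is laminar.

Re = 2.43×10^5 (laminar)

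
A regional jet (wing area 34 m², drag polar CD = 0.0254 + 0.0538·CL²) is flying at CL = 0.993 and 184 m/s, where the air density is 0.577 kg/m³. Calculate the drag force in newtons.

D = 26100 N

CD = 0.0254 + 0.0538 × 0.993² = 0.07845
D = ½ρv²S·CD = ½ × 0.577 × 184² × 34 × 0.07845 = 26100 N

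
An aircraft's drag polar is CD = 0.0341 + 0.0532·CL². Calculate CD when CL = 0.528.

CD = 0.0489

CD = 0.0341 + 0.0532 × 0.528² = 0.0341 + 0.01483 = 0.0489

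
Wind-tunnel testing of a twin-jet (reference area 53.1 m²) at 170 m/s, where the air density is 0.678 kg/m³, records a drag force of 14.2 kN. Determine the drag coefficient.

CD = 0.0273

From D = ½ρv²S·CD, rearranging gives CD = 2D/(ρv²S).
CD = 2 × 14200 / (0.678 × 170² × 53.1) = 0.0273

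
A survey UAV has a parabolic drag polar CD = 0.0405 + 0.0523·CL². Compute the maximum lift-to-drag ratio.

(L/D)max = 10.9

For CD = CD0 + K·CL², (L/D)max occurs at CL* = √(CD0/K) and equals 1/(2√(K·CD0)).
(L/D)max = 1/(2√(0.0523 × 0.0405)) = 1/(2 × 0.04602) = 10.9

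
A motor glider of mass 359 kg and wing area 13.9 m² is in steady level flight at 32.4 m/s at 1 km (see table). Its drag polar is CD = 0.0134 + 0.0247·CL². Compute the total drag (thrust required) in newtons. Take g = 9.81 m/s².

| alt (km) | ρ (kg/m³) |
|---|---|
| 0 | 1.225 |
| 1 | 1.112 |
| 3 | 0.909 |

D = 146 N

At 1 km, from the table: ρ = 1.112 kg/m³.
In steady level flight, lift balances weight: W = mg = 359 × 9.81 = 3521.8 N.
q = ½ρv² = ½ × 1.112 × 32.4² = 583.7 Pa.
CL = W/(q·S) = 3521.8 / (583.7 × 13.9) = 0.4341.
CD = 0.0134 + 0.0247 × 0.4341² = 0.01805.
D = q·S·CD = 583.7 × 13.9 × 0.01805 = 146.5 N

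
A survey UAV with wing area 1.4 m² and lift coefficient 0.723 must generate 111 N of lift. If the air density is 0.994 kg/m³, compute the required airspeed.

v = 14.9 m/s

L = ½ρv²S·CL ⇒ v = √(2L/(ρ·S·CL))
v = √(2 × 111 / (0.994 × 1.4 × 0.723)) = √220.6 = 14.9 m/s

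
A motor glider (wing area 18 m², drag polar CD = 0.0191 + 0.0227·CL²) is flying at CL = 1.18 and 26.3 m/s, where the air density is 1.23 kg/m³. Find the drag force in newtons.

CD = 0.0191 + 0.0227 × 1.18² = 0.05071
D = ½ρv²S·CD = ½ × 1.23 × 26.3² × 18 × 0.05071 = 388 N

D = 388 N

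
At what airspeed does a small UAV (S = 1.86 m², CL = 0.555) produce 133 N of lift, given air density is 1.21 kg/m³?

v = 14.6 m/s

L = ½ρv²S·CL ⇒ v = √(2L/(ρ·S·CL))
v = √(2 × 133 / (1.21 × 1.86 × 0.555)) = √213 = 14.6 m/s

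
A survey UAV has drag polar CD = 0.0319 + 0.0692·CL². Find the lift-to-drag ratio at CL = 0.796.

L/D = 10.5

CD = 0.0319 + 0.0692 × 0.796² = 0.07575
L/D = CL/CD = 0.796 / 0.07575 = 10.5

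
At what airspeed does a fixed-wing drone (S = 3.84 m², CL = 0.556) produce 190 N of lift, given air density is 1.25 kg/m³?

v = 11.9 m/s

L = ½ρv²S·CL ⇒ v = √(2L/(ρ·S·CL))
v = √(2 × 190 / (1.25 × 3.84 × 0.556)) = √142.4 = 11.9 m/s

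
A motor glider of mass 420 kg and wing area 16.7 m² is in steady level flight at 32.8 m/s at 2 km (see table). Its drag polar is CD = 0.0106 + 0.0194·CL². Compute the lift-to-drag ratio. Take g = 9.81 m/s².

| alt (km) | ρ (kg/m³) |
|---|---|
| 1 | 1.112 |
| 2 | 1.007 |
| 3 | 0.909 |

L/D = 31.1

At 2 km, from the table: ρ = 1.007 kg/m³.
In steady level flight, lift balances weight: W = mg = 420 × 9.81 = 4120.2 N.
q = ½ρv² = ½ × 1.007 × 32.8² = 541.7 Pa.
Required CL = L/(qS) = 4120.2/(541.7·16.7) = 0.4555.
CD = 0.0106 + 0.0194 × 0.4555² = 0.01462.
L/D = CL/CD = 0.4555 / 0.01462 = 31.1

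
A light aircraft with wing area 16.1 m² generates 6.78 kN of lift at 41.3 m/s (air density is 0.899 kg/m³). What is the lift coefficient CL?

CL = 0.549

From L = ½ρv²S·CL, rearranging gives CL = 2L/(ρv²S).
CL = 2 × 6780 / (0.899 × 41.3² × 16.1) = 0.549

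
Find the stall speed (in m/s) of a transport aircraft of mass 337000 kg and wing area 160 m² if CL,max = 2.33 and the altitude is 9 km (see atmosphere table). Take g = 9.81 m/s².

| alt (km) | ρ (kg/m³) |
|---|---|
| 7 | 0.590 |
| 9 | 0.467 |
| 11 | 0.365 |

At 9 km, from the table: ρ = 0.467 kg/m³.
At stall, lift equals weight: L = W = m·g = 337000 × 9.81 = 3.306×10^6 N.
V_stall = √(2W/(ρ·S·CL,max)) = √(2 × 3.306×10^6 / (0.467 × 160 × 2.33))
V_stall = √37980 = 195 m/s

V_stall = 195 m/s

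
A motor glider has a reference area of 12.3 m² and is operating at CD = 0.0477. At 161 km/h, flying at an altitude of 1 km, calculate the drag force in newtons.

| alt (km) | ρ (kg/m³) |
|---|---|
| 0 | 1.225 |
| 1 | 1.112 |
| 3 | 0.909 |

At 1 km, from the table: ρ = 1.112 kg/m³.
Convert speed: v = 161 km/h ÷ 3.6 = 44.72 m/s.
Dynamic pressure q = ½ρv² = ½ × 1.112 × 44.72² = 1112 Pa.
D = q·S·CD = 1112 × 12.3 × 0.0477 = 652 N

D = 652 N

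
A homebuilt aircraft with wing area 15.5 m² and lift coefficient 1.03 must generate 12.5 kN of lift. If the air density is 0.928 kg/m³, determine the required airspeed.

v = 41.1 m/s

L = ½ρv²S·CL ⇒ v = √(2L/(ρ·S·CL))
v = √(2 × 12500 / (0.928 × 15.5 × 1.03)) = √1687 = 41.1 m/s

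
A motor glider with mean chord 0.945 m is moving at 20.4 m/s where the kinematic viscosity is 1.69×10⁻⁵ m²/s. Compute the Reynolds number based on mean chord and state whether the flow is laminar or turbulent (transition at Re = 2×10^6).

Re = 1.14×10^6 (laminar)

Re = v·c/ν = 20.4 × 0.945 / (1.69×10⁻⁵) = 1.14×10^6
Since 1.14×10^6 < 2×10^6, the flow is laminar.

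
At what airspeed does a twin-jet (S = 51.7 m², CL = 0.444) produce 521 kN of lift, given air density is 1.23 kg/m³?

L = ½ρv²S·CL ⇒ v = √(2L/(ρ·S·CL))
v = √(2 × 5.21×10^5 / (1.23 × 51.7 × 0.444)) = √36910 = 192 m/s

v = 192 m/s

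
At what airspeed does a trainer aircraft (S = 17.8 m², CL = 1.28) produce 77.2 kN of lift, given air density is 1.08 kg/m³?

v = 79.2 m/s

L = ½ρv²S·CL ⇒ v = √(2L/(ρ·S·CL))
v = √(2 × 77200 / (1.08 × 17.8 × 1.28)) = √6275 = 79.2 m/s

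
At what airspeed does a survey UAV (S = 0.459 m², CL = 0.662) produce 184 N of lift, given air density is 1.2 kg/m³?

v = 31.8 m/s

L = ½ρv²S·CL ⇒ v = √(2L/(ρ·S·CL))
v = √(2 × 184 / (1.2 × 0.459 × 0.662)) = √1009 = 31.8 m/s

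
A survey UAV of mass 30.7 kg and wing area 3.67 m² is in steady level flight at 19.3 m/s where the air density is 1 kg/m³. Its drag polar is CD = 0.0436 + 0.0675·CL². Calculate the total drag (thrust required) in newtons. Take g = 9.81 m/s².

D = 38.8 N

In steady level flight, lift balances weight: W = mg = 30.7 × 9.81 = 301.17 N.
q = ½ρv² = ½ × 1 × 19.3² = 186.2 Pa.
CL = 2W/(ρv²S) = 2×301.17/(1×19.3²×3.67) = 0.4406.
CD = 0.0436 + 0.0675 × 0.4406² = 0.0567.
D = q·S·CD = 186.2 × 3.67 × 0.0567 = 38.76 N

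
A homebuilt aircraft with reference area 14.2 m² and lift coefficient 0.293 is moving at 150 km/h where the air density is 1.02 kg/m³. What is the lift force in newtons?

L = 3680 N

Convert speed: v = 150 km/h ÷ 3.6 = 41.67 m/s.
Dynamic pressure q = ½ρv² = ½ × 1.02 × 41.67² = 885.4 Pa.
L = q·S·CL = 885.4 × 14.2 × 0.293 = 3680 N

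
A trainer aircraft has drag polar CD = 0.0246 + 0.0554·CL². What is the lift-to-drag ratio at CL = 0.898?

L/D = 13

CD = 0.0246 + 0.0554 × 0.898² = 0.06927
L/D = CL/CD = 0.898 / 0.06927 = 13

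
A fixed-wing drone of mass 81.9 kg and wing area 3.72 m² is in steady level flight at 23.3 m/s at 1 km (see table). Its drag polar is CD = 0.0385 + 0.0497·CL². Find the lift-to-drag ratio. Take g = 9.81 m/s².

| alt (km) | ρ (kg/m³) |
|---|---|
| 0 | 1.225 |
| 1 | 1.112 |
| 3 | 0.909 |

L/D = 11.2

At 1 km, from the table: ρ = 1.112 kg/m³.
In steady level flight, lift balances weight: W = mg = 81.9 × 9.81 = 803.44 N.
q = ½ρv² = ½ × 1.112 × 23.3² = 301.8 Pa.
Required CL = L/(qS) = 803.44/(301.8·3.72) = 0.7155.
CD = 0.0385 + 0.0497 × 0.7155² = 0.06395.
L/D = CL/CD = 0.7155 / 0.06395 = 11.2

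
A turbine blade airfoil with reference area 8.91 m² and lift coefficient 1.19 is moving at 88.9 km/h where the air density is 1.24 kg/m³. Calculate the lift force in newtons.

L = 4010 N

Convert speed: v = 88.9 km/h ÷ 3.6 = 24.69 m/s.
Dynamic pressure q = ½ρv² = ½ × 1.24 × 24.69² = 378.1 Pa.
L = q·S·CL = 378.1 × 8.91 × 1.19 = 4010 N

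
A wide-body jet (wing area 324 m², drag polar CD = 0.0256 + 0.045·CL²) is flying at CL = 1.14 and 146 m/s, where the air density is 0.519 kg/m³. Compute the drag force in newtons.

D = 1.51×10^5 N

CD = 0.0256 + 0.045 × 1.14² = 0.08408
D = ½ρv²S·CD = ½ × 0.519 × 146² × 324 × 0.08408 = 1.51×10^5 N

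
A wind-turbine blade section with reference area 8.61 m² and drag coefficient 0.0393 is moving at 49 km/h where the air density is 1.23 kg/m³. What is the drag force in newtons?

Convert speed: v = 49 km/h ÷ 3.6 = 13.61 m/s.
Dynamic pressure q = ½ρv² = ½ × 1.23 × 13.61² = 113.9 Pa.
D = q·S·CD = 113.9 × 8.61 × 0.0393 = 38.6 N

D = 38.6 N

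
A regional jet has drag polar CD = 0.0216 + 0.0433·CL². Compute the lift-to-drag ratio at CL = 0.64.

CD = 0.0216 + 0.0433 × 0.64² = 0.03934
L/D = CL/CD = 0.64 / 0.03934 = 16.3

L/D = 16.3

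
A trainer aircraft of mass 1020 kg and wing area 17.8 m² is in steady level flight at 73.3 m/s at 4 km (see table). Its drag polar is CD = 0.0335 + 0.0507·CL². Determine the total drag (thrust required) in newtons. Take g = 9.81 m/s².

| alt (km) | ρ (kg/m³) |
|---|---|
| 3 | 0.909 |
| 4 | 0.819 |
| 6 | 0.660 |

At 4 km, from the table: ρ = 0.819 kg/m³.
Level flight ⇒ L = W = m·g = 1020 × 9.81 = 10006 N.
Dynamic pressure q = 0.5 × 0.819 × 73.3² = 2200 Pa.
Required CL = L/(qS) = 10006/(2200·17.8) = 0.2555.
CD = 0.0335 + 0.0507 × 0.2555² = 0.03681.
D = q·S·CD = 2200 × 17.8 × 0.03681 = 1442 N

D = 1440 N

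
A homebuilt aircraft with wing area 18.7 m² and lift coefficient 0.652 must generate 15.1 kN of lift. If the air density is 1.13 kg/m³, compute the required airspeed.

v = 46.8 m/s

L = ½ρv²S·CL ⇒ v = √(2L/(ρ·S·CL))
v = √(2 × 15100 / (1.13 × 18.7 × 0.652)) = √2192 = 46.8 m/s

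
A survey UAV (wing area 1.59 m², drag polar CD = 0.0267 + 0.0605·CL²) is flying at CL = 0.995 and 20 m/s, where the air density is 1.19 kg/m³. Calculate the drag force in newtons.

CD = 0.0267 + 0.0605 × 0.995² = 0.0866
D = ½ρv²S·CD = ½ × 1.19 × 20² × 1.59 × 0.0866 = 32.8 N

D = 32.8 N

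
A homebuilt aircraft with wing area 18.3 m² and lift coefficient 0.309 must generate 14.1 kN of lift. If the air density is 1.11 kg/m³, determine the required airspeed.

v = 67 m/s

L = ½ρv²S·CL ⇒ v = √(2L/(ρ·S·CL))
v = √(2 × 14100 / (1.11 × 18.3 × 0.309)) = √4493 = 67 m/s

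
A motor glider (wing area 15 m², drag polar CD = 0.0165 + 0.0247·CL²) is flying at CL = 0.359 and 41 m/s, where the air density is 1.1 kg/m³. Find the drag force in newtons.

D = 273 N

CD = 0.0165 + 0.0247 × 0.359² = 0.01968
D = ½ρv²S·CD = ½ × 1.1 × 41² × 15 × 0.01968 = 273 N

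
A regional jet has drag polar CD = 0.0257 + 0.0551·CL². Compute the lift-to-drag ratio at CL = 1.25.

CD = 0.0257 + 0.0551 × 1.25² = 0.1118
L/D = CL/CD = 1.25 / 0.1118 = 11.2

L/D = 11.2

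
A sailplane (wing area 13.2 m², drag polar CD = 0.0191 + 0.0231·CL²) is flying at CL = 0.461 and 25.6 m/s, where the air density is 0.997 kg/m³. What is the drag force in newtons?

CD = 0.0191 + 0.0231 × 0.461² = 0.02401
D = ½ρv²S·CD = ½ × 0.997 × 25.6² × 13.2 × 0.02401 = 104 N

D = 104 N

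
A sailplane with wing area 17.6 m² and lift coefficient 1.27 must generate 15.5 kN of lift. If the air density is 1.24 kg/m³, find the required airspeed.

v = 33.4 m/s

L = ½ρv²S·CL ⇒ v = √(2L/(ρ·S·CL))
v = √(2 × 15500 / (1.24 × 17.6 × 1.27)) = √1118 = 33.4 m/s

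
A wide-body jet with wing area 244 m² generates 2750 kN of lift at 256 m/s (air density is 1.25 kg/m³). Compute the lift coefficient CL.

CL = 0.275

From L = ½ρv²S·CL, rearranging gives CL = 2L/(ρv²S).
CL = 2 × 2.75×10^6 / (1.25 × 256² × 244) = 0.275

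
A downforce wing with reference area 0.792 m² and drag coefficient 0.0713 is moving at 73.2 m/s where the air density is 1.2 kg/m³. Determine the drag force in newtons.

D = 182 N

Dynamic pressure q = ½ρv² = ½ × 1.2 × 73.2² = 3215 Pa.
D = q·S·CD = 3215 × 0.792 × 0.0713 = 182 N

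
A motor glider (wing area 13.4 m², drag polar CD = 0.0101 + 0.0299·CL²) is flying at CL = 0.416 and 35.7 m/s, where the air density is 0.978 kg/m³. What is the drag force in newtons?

CD = 0.0101 + 0.0299 × 0.416² = 0.01527
D = ½ρv²S·CD = ½ × 0.978 × 35.7² × 13.4 × 0.01527 = 128 N

D = 128 N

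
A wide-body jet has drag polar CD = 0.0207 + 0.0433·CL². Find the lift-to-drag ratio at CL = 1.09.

CD = 0.0207 + 0.0433 × 1.09² = 0.07214
L/D = CL/CD = 1.09 / 0.07214 = 15.1

L/D = 15.1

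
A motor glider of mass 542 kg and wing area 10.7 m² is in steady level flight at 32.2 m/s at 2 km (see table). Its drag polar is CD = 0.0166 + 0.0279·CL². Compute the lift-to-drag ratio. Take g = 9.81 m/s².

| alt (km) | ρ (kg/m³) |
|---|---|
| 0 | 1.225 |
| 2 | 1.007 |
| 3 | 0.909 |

L/D = 22.7

At 2 km, from the table: ρ = 1.007 kg/m³.
Weight W = mg = 542 × 9.81 = 5317 N; in level flight L = W.
Dynamic pressure q = 0.5 × 1.007 × 32.2² = 522 Pa.
Required CL = L/(qS) = 5317/(522·10.7) = 0.9519.
CD = 0.0166 + 0.0279 × 0.9519² = 0.04188.
L/D = CL/CD = 0.9519 / 0.04188 = 22.7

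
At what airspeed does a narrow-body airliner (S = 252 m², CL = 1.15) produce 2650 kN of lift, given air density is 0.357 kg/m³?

v = 226 m/s

L = ½ρv²S·CL ⇒ v = √(2L/(ρ·S·CL))
v = √(2 × 2.65×10^6 / (0.357 × 252 × 1.15)) = √51230 = 226 m/s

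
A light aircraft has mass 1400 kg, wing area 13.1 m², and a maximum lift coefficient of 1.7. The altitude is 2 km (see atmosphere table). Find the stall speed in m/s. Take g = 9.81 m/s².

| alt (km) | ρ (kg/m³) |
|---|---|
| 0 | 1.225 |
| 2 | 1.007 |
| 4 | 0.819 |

V_stall = 35 m/s

At 2 km, from the table: ρ = 1.007 kg/m³.
Weight W = mg = 1400 × 9.81 = 13730 N.
V_stall = √(2W/(ρ·S·CL,max)) = √(2 × 13730 / (1.007 × 13.1 × 1.7))
V_stall = √1225 = 35 m/s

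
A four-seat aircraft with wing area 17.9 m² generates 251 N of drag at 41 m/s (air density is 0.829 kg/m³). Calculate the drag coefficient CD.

CD = 0.0201

From D = ½ρv²S·CD, rearranging gives CD = 2D/(ρv²S).
CD = 2 × 251 / (0.829 × 41² × 17.9) = 0.0201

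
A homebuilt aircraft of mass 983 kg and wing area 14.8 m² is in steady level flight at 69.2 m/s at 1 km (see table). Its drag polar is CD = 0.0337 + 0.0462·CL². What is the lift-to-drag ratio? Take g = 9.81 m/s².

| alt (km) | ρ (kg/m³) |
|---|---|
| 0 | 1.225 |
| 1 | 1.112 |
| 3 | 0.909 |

L/D = 6.71

At 1 km, from the table: ρ = 1.112 kg/m³.
Weight W = mg = 983 × 9.81 = 9643.2 N; in level flight L = W.
Dynamic pressure q = 0.5 × 1.112 × 69.2² = 2662 Pa.
CL = 2W/(ρv²S) = 2×9643.2/(1.112×69.2²×14.8) = 0.2447.
CD = 0.0337 + 0.0462 × 0.2447² = 0.03647.
L/D = CL/CD = 0.2447 / 0.03647 = 6.71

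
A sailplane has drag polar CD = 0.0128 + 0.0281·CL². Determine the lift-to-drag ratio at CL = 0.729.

L/D = 26.3

CD = 0.0128 + 0.0281 × 0.729² = 0.02773
L/D = CL/CD = 0.729 / 0.02773 = 26.3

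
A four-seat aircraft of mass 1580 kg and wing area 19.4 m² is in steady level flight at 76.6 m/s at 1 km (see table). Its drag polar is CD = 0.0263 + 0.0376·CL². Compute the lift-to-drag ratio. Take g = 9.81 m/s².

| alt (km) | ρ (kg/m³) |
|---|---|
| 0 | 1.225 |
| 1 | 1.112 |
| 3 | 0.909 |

L/D = 8.58

At 1 km, from the table: ρ = 1.112 kg/m³.
Level flight ⇒ L = W = m·g = 1580 × 9.81 = 15500 N.
q = ½ρv² = ½ × 1.112 × 76.6² = 3262 Pa.
CL = 2W/(ρv²S) = 2×15500/(1.112×76.6²×19.4) = 0.2449.
CD = 0.0263 + 0.0376 × 0.2449² = 0.02856.
L/D = CL/CD = 0.2449 / 0.02856 = 8.58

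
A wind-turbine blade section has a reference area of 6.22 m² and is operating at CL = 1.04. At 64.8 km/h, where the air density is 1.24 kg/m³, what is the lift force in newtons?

Convert speed: v = 64.8 km/h ÷ 3.6 = 18 m/s.
Dynamic pressure q = ½ρv² = ½ × 1.24 × 18² = 200.9 Pa.
L = q·S·CL = 200.9 × 6.22 × 1.04 = 1300 N

L = 1300 N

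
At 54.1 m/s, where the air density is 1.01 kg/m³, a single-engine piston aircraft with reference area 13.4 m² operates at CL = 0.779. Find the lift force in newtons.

L = ½ρv²S·CL = ½ × 1.01 × 54.1² × 13.4 × 0.779 = 15400 N ≈ 15.4 kN

L = 15400 N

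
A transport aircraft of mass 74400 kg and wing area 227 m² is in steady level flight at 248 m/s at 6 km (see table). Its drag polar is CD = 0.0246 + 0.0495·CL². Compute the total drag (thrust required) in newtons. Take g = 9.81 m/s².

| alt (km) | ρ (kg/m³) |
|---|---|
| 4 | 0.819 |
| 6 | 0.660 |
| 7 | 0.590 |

D = 1.19×10^5 N

At 6 km, from the table: ρ = 0.660 kg/m³.
In steady level flight, lift balances weight: W = mg = 74400 × 9.81 = 7.2986×10^5 N.
q = ½ρv² = ½ × 0.66 × 248² = 20300 Pa.
Required CL = L/(qS) = 7.2986×10^5/(20300·227) = 0.1584.
CD = 0.0246 + 0.0495 × 0.1584² = 0.02584.
D = q·S·CD = 20300 × 227 × 0.02584 = 1.191×10^5 N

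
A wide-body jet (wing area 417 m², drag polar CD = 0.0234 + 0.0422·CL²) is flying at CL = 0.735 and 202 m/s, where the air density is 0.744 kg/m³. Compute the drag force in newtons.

CD = 0.0234 + 0.0422 × 0.735² = 0.0462
D = ½ρv²S·CD = ½ × 0.744 × 202² × 417 × 0.0462 = 2.92×10^5 N

D = 2.92×10^5 N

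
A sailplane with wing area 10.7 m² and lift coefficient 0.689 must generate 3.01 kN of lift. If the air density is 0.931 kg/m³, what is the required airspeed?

L = ½ρv²S·CL ⇒ v = √(2L/(ρ·S·CL))
v = √(2 × 3010 / (0.931 × 10.7 × 0.689)) = √877.1 = 29.6 m/s

v = 29.6 m/s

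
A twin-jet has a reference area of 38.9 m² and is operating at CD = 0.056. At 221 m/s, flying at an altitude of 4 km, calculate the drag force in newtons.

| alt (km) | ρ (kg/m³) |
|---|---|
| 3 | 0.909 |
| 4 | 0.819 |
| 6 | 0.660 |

D = 43600 N

At 4 km, from the table: ρ = 0.819 kg/m³.
D = ½ρv²S·CD = ½ × 0.819 × 221² × 38.9 × 0.056 = 43600 N ≈ 43.6 kN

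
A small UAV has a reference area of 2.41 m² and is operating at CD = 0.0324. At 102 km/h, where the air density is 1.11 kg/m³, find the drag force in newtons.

Convert speed: v = 102 km/h ÷ 3.6 = 28.33 m/s.
D = ½ρv²S·CD = ½ × 1.11 × 28.33² × 2.41 × 0.0324 = 34.8 N

D = 34.8 N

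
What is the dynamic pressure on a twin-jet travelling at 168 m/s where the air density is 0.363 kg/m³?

q = ½ρv² = ½ × 0.363 × 168² = 5120 Pa

q = 5120 Pa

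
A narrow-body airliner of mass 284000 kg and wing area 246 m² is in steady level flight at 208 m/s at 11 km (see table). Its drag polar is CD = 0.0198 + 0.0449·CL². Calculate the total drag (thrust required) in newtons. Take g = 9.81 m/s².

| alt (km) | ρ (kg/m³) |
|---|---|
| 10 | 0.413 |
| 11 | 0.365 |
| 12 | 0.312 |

D = 2.18×10^5 N

At 11 km, from the table: ρ = 0.365 kg/m³.
Level flight ⇒ L = W = m·g = 284000 × 9.81 = 2.786×10^6 N.
q = ½ρv² = ½ × 0.365 × 208² = 7896 Pa.
CL = W/(q·S) = 2.786×10^6 / (7896 × 246) = 1.434.
CD = 0.0198 + 0.0449 × 1.434² = 0.1122.
D = q·S·CD = 7896 × 246 × 0.1122 = 2.179×10^5 N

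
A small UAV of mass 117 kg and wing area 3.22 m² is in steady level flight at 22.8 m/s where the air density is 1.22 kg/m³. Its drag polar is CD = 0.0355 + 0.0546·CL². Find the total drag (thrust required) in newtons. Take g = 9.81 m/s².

In steady level flight, lift balances weight: W = mg = 117 × 9.81 = 1147.8 N.
q = ½ρv² = ½ × 1.22 × 22.8² = 317.1 Pa.
CL = W/(q·S) = 1147.8 / (317.1 × 3.22) = 1.124.
CD = 0.0355 + 0.0546 × 1.124² = 0.1045.
D = q·S·CD = 317.1 × 3.22 × 0.1045 = 106.7 N

D = 107 N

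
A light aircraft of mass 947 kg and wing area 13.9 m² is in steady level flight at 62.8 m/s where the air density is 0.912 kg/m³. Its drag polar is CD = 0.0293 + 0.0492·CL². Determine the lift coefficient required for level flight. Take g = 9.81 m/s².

CL = 0.372

Weight W = mg = 947 × 9.81 = 9290.1 N; in level flight L = W.
q = ½ρv² = ½ × 0.912 × 62.8² = 1798 Pa.
CL = 2W/(ρv²S) = 2×9290.1/(0.912×62.8²×13.9) = 0.3716.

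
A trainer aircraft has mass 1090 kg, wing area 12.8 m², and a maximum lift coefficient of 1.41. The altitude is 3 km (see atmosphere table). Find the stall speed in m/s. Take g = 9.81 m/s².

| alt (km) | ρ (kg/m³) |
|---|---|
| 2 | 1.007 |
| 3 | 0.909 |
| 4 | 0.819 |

At 3 km, from the table: ρ = 0.909 kg/m³.
At stall, lift equals weight: L = W = m·g = 1090 × 9.81 = 10690 N.
From L = ½ρV²S·CL,max = W: V_stall = √(2W/(ρSCL,max)) = √(2·10690/(0.909·12.8·1.41))
V_stall = √1304 = 36.1 m/s

V_stall = 36.1 m/s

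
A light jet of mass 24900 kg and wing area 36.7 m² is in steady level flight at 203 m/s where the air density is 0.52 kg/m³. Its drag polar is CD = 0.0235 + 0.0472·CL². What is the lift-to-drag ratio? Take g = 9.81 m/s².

In steady level flight, lift balances weight: W = mg = 24900 × 9.81 = 2.4427×10^5 N.
q = ½ρv² = ½ × 0.52 × 203² = 10710 Pa.
CL = W/(q·S) = 2.4427×10^5 / (10710 × 36.7) = 0.6212.
CD = 0.0235 + 0.0472 × 0.6212² = 0.04171.
L/D = CL/CD = 0.6212 / 0.04171 = 14.9

L/D = 14.9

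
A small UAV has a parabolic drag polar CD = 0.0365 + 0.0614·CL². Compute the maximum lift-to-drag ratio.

For CD = CD0 + K·CL², (L/D)max occurs at CL* = √(CD0/K) and equals 1/(2√(K·CD0)).
(L/D)max = 1/(2√(0.0614 × 0.0365)) = 1/(2 × 0.04734) = 10.6

(L/D)max = 10.6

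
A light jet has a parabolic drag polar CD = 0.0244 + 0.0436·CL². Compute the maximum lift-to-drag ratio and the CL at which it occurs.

(L/D)max = 15.3, at CL = 0.748

For CD = CD0 + K·CL², (L/D)max occurs at CL* = √(CD0/K) and equals 1/(2√(K·CD0)).
(L/D)max = 1/(2√(0.0436 × 0.0244)) = 1/(2 × 0.03262) = 15.3
CL* = √(0.0244/0.0436) = 0.748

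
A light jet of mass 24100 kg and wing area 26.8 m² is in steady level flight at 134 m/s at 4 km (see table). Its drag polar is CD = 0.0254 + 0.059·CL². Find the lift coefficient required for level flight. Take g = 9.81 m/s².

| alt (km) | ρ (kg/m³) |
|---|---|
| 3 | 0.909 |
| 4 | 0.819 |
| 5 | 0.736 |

At 4 km, from the table: ρ = 0.819 kg/m³.
Weight W = mg = 24100 × 9.81 = 2.3642×10^5 N; in level flight L = W.
Dynamic pressure q = 0.5 × 0.819 × 134² = 7353 Pa.
Required CL = L/(qS) = 2.3642×10^5/(7353·26.8) = 1.2.

CL = 1.2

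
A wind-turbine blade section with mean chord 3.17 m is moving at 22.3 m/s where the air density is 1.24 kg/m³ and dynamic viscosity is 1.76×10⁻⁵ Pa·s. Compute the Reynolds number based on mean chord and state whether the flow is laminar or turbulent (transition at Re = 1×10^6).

Re = ρ·v·c/μ = 1.24 × 22.3 × 3.17 / (1.76×10⁻⁵) = 4.98×10^6
Since 4.98×10^6 > 1×10^6, the flow is turbulent.

Re = 4.98×10^6 (turbulent)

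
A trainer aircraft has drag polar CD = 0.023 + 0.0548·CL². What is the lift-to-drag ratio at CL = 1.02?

CD = 0.023 + 0.0548 × 1.02² = 0.08001
L/D = CL/CD = 1.02 / 0.08001 = 12.7

L/D = 12.7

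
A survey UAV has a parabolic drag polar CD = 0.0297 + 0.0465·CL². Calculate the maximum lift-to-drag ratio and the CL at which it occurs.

For CD = CD0 + K·CL², (L/D)max occurs at CL* = √(CD0/K) and equals 1/(2√(K·CD0)).
(L/D)max = 1/(2√(0.0465 × 0.0297)) = 1/(2 × 0.03716) = 13.5
CL* = √(0.0297/0.0465) = 0.799

(L/D)max = 13.5, at CL = 0.799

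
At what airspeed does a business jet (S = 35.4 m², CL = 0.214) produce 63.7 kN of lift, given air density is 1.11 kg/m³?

v = 123 m/s

L = ½ρv²S·CL ⇒ v = √(2L/(ρ·S·CL))
v = √(2 × 63700 / (1.11 × 35.4 × 0.214)) = √15150 = 123 m/s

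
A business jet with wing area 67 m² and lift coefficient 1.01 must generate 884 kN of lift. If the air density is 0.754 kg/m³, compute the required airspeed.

L = ½ρv²S·CL ⇒ v = √(2L/(ρ·S·CL))
v = √(2 × 8.84×10^5 / (0.754 × 67 × 1.01)) = √34650 = 186 m/s

v = 186 m/s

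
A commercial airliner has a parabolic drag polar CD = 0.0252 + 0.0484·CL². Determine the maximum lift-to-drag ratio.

For CD = CD0 + K·CL², (L/D)max occurs at CL* = √(CD0/K) and equals 1/(2√(K·CD0)).
(L/D)max = 1/(2√(0.0484 × 0.0252)) = 1/(2 × 0.03492) = 14.3

(L/D)max = 14.3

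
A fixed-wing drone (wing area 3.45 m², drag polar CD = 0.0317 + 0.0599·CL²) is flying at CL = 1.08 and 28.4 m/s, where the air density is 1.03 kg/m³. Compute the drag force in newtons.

CD = 0.0317 + 0.0599 × 1.08² = 0.1016
D = ½ρv²S·CD = ½ × 1.03 × 28.4² × 3.45 × 0.1016 = 146 N

D = 146 N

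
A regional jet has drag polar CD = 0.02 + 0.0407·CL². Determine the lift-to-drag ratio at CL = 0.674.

L/D = 17.5

CD = 0.02 + 0.0407 × 0.674² = 0.03849
L/D = CL/CD = 0.674 / 0.03849 = 17.5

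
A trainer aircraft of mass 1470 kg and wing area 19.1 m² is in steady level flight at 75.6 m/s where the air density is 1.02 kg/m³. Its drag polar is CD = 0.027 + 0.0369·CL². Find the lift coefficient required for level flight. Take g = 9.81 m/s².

CL = 0.259

Level flight ⇒ L = W = m·g = 1470 × 9.81 = 14421 N.
q = ½ρv² = ½ × 1.02 × 75.6² = 2915 Pa.
Required CL = L/(qS) = 14421/(2915·19.1) = 0.259.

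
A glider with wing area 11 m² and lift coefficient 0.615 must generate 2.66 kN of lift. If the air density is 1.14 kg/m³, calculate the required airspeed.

L = ½ρv²S·CL ⇒ v = √(2L/(ρ·S·CL))
v = √(2 × 2660 / (1.14 × 11 × 0.615)) = √689.8 = 26.3 m/s

v = 26.3 m/s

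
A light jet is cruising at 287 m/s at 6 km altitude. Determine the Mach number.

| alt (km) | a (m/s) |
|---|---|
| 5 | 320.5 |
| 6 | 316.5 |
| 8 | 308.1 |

At 6 km, from the table: a = 316.5 m/s.
M = v/a = 287 / 316.5 = 0.907

M = 0.907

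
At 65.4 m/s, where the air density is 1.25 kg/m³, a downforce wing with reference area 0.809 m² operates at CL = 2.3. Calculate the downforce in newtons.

Dynamic pressure q = ½ρv² = ½ × 1.25 × 65.4² = 2673 Pa.
L = q·S·CL = 2673 × 0.809 × 2.3 = 4970 N

L = 4970 N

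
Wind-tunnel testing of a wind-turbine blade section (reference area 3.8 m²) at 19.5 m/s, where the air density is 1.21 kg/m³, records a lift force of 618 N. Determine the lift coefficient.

CL = 0.707

From L = ½ρv²S·CL, rearranging gives CL = 2L/(ρv²S).
CL = 2 × 618 / (1.21 × 19.5² × 3.8) = 0.707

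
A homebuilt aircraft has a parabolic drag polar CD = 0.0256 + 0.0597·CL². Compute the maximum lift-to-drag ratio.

For CD = CD0 + K·CL², (L/D)max occurs at CL* = √(CD0/K) and equals 1/(2√(K·CD0)).
(L/D)max = 1/(2√(0.0597 × 0.0256)) = 1/(2 × 0.03909) = 12.8

(L/D)max = 12.8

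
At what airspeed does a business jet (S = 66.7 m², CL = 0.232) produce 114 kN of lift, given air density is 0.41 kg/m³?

v = 190 m/s

L = ½ρv²S·CL ⇒ v = √(2L/(ρ·S·CL))
v = √(2 × 1.14×10^5 / (0.41 × 66.7 × 0.232)) = √35940 = 190 m/s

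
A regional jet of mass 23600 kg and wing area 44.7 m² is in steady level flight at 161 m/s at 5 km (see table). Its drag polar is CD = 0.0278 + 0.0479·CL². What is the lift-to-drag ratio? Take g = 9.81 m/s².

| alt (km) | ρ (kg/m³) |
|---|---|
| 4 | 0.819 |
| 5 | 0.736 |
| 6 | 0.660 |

L/D = 13

At 5 km, from the table: ρ = 0.736 kg/m³.
Level flight ⇒ L = W = m·g = 23600 × 9.81 = 2.3152×10^5 N.
Dynamic pressure q = 0.5 × 0.736 × 161² = 9539 Pa.
CL = 2W/(ρv²S) = 2×2.3152×10^5/(0.736×161²×44.7) = 0.543.
CD = 0.0278 + 0.0479 × 0.543² = 0.04192.
L/D = CL/CD = 0.543 / 0.04192 = 13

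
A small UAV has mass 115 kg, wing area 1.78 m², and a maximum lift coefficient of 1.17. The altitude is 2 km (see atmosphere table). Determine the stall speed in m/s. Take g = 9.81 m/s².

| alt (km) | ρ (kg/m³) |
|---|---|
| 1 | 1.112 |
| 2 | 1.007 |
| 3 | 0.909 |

V_stall = 32.8 m/s

At 2 km, from the table: ρ = 1.007 kg/m³.
At stall, lift equals weight: L = W = m·g = 115 × 9.81 = 1128 N.
V_stall = √(2W/(ρ·S·CL,max)) = √(2 × 1128 / (1.007 × 1.78 × 1.17))
V_stall = √1076 = 32.8 m/s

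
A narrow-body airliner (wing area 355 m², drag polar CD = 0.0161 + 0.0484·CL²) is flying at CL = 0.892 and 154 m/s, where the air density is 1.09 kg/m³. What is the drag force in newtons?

CD = 0.0161 + 0.0484 × 0.892² = 0.05461
D = ½ρv²S·CD = ½ × 1.09 × 154² × 355 × 0.05461 = 2.51×10^5 N

D = 2.51×10^5 N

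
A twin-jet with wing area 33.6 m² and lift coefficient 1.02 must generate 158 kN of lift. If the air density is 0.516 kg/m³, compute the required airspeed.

v = 134 m/s

L = ½ρv²S·CL ⇒ v = √(2L/(ρ·S·CL))
v = √(2 × 1.58×10^5 / (0.516 × 33.6 × 1.02)) = √17870 = 134 m/s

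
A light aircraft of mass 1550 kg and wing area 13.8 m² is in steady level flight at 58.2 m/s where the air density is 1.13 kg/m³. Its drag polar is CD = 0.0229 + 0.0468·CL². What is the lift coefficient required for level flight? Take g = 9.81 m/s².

CL = 0.576

In steady level flight, lift balances weight: W = mg = 1550 × 9.81 = 15206 N.
Dynamic pressure q = 0.5 × 1.13 × 58.2² = 1914 Pa.
Required CL = L/(qS) = 15206/(1914·13.8) = 0.5757.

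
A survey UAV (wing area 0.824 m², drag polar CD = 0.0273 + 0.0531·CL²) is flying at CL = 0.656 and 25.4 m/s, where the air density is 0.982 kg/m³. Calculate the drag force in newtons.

D = 13.1 N

CD = 0.0273 + 0.0531 × 0.656² = 0.05015
D = ½ρv²S·CD = ½ × 0.982 × 25.4² × 0.824 × 0.05015 = 13.1 N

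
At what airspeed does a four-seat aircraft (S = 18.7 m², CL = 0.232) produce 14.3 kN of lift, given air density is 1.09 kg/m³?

v = 77.8 m/s

L = ½ρv²S·CL ⇒ v = √(2L/(ρ·S·CL))
v = √(2 × 14300 / (1.09 × 18.7 × 0.232)) = √6048 = 77.8 m/s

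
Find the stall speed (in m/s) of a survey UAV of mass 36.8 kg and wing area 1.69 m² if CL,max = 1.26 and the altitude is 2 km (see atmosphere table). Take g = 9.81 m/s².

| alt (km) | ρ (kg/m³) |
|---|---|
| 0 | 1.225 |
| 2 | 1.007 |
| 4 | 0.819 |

At 2 km, from the table: ρ = 1.007 kg/m³.
At stall, lift equals weight: L = W = m·g = 36.8 × 9.81 = 361 N.
From L = ½ρV²S·CL,max = W: V_stall = √(2W/(ρSCL,max)) = √(2·361/(1.007·1.69·1.26))
V_stall = √336.7 = 18.3 m/s

V_stall = 18.3 m/s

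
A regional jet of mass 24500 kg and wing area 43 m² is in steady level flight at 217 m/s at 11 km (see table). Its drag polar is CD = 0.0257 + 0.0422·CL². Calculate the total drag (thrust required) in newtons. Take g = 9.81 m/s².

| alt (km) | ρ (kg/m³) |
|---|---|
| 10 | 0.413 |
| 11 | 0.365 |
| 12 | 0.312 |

At 11 km, from the table: ρ = 0.365 kg/m³.
Weight W = mg = 24500 × 9.81 = 2.4034×10^5 N; in level flight L = W.
q = ½ρv² = ½ × 0.365 × 217² = 8594 Pa.
Required CL = L/(qS) = 2.4034×10^5/(8594·43) = 0.6504.
CD = 0.0257 + 0.0422 × 0.6504² = 0.04355.
D = q·S·CD = 8594 × 43 × 0.04355 = 16090 N

D = 16100 N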